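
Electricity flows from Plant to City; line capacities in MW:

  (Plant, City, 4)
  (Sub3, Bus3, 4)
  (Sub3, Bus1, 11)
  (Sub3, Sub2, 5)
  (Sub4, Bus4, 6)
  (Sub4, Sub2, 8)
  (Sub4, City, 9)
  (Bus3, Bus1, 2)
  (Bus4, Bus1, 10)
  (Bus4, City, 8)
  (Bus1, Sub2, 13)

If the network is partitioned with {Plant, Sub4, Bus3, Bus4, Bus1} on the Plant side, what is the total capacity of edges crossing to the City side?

42

Edges leaving {Plant, Sub4, Bus3, Bus4, Bus1}: Plant→City (4), Sub4→Sub2 (8), Sub4→City (9), Bus4→City (8), Bus1→Sub2 (13).
Cut capacity = 4 + 8 + 9 + 8 + 13 = 42.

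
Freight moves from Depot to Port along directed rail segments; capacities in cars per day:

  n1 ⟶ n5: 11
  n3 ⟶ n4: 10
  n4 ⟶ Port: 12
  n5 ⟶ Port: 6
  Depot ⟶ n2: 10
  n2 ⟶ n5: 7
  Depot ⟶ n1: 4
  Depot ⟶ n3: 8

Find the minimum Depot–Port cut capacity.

14

Augment Depot→n1→n5→Port: bottleneck 4, flow now 4.
Augment Depot→n2→n5→Port: bottleneck 2, flow now 6.
Augment Depot→n3→n4→Port: bottleneck 8, flow now 14.
No augmenting path remains; maximum flow = 14.
By max-flow min-cut, the minimum cut capacity equals the max flow.
In the residual graph, reachable from Depot: {Depot, n1, n2, n5}.
Min-cut edges: Depot→n3 (8), n5→Port (6); capacity 8 + 6 = 14.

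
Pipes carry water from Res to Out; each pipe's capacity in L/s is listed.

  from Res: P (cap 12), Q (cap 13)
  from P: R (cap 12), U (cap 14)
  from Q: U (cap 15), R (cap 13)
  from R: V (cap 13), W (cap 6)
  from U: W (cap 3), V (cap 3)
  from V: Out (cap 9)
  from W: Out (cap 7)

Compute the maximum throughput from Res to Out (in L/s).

16

Augment Res→P→R→V→Out: bottleneck 9, flow now 9.
Augment Res→P→R→W→Out: bottleneck 3, flow now 12.
Augment Res→Q→R→W→Out: bottleneck 3, flow now 15.
Augment Res→Q→U→W→Out: bottleneck 1, flow now 16.
No augmenting path remains; maximum flow = 16.
In the residual graph, reachable from Res: {Res, P, Q, R, U, V, W}.
Min-cut edges: V→Out (9), W→Out (7); capacity 9 + 7 = 16.
This cut is saturated, so no flow can exceed 16.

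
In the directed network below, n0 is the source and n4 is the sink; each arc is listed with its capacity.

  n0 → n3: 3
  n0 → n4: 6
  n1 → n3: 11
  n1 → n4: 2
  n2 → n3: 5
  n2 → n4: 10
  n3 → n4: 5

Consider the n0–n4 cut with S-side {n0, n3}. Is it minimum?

No — its capacity is 11, but the minimum cut has capacity 9.

Given cut capacity: 6 + 5 = 11.
Augment n0→n4: bottleneck 6, flow now 6.
Augment n0→n3→n4: bottleneck 3, flow now 9.
No augmenting path remains; maximum flow = 9.
In the residual graph, reachable from n0: {n0}.
Min-cut edges: n0→n3 (3), n0→n4 (6); capacity 3 + 6 = 9.
Cut capacity 11 exceeds the max flow 9, so it is not minimum.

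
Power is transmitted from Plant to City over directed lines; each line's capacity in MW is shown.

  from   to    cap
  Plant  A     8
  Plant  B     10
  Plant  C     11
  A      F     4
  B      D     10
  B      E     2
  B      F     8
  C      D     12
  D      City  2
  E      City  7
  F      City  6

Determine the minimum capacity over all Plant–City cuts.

10

Augment Plant→A→F→City: bottleneck 4, flow now 4.
Augment Plant→B→D→City: bottleneck 2, flow now 6.
Augment Plant→B→E→City: bottleneck 2, flow now 8.
Augment Plant→B→F→City: bottleneck 2, flow now 10.
No augmenting path remains; maximum flow = 10.
By max-flow min-cut, the minimum cut capacity equals the max flow.
In the residual graph, reachable from Plant: {Plant, A, B, C, D, F}.
Min-cut edges: B→E (2), D→City (2), F→City (6); capacity 2 + 2 + 6 = 10.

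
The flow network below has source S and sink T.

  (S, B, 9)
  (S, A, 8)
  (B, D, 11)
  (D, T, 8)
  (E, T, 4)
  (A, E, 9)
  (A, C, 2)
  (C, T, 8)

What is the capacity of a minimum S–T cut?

Augment S→A→C→T: bottleneck 2, flow now 2.
Augment S→A→E→T: bottleneck 4, flow now 6.
Augment S→B→D→T: bottleneck 8, flow now 14.
No augmenting path remains; maximum flow = 14.
By max-flow min-cut, the minimum cut capacity equals the max flow.
In the residual graph, reachable from S: {S, A, B, D, E}.
Min-cut edges: A→C (2), D→T (8), E→T (4); capacity 2 + 8 + 4 = 14.

14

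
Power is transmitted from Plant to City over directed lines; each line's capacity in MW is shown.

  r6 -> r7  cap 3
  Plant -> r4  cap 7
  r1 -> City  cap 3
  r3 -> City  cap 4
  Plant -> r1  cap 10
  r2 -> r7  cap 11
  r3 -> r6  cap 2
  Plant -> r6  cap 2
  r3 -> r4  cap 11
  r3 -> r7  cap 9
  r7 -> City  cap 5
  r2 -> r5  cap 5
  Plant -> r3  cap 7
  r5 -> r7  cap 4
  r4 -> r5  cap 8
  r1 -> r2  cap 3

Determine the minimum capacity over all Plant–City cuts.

12

Augment Plant→r1→City: bottleneck 3, flow now 3.
Augment Plant→r3→City: bottleneck 4, flow now 7.
Augment Plant→r3→r7→City: bottleneck 3, flow now 10.
Augment Plant→r6→r7→City: bottleneck 2, flow now 12.
No augmenting path remains; maximum flow = 12.
By max-flow min-cut, the minimum cut capacity equals the max flow.
In the residual graph, reachable from Plant: {Plant, r1, r2, r3, r4, r5, r6, r7}.
Min-cut edges: r1→City (3), r3→City (4), r7→City (5); capacity 3 + 4 + 5 = 12.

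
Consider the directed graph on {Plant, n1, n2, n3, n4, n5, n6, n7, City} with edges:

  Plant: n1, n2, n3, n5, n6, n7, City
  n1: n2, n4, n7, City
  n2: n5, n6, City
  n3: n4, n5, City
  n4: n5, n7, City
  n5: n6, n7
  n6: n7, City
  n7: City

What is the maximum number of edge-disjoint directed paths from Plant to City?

6

Assign every edge capacity 1; by Menger, the answer equals the max flow.
Path Plant→City (+1); total 1.
Path Plant→n1→City (+1); total 2.
Path Plant→n2→City (+1); total 3.
Path Plant→n3→City (+1); total 4.
Path Plant→n6→City (+1); total 5.
Path Plant→n7→City (+1); total 6.
No residual Plant→City path; max flow = 6.
Certifying cut of size 6: {Plant→City, Plant→n1, Plant→n2, Plant→n3, n6→City, n7→City}.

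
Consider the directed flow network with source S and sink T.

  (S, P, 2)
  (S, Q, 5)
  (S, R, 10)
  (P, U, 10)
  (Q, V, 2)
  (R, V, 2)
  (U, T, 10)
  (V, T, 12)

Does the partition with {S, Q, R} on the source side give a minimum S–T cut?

Given cut capacity: 2 + 2 + 2 = 6.
Augment S→P→U→T: bottleneck 2, flow now 2.
Augment S→Q→V→T: bottleneck 2, flow now 4.
Augment S→R→V→T: bottleneck 2, flow now 6.
No augmenting path remains; maximum flow = 6.
Cut capacity 6 equals the max flow, so it is a minimum cut.

Yes — it is a minimum cut (capacity 6).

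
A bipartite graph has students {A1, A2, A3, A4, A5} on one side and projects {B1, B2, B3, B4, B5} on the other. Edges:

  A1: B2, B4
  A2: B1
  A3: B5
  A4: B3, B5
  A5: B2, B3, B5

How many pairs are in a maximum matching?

5

Unit-capacity flow: source→left, listed edges, right→sink; max matching = max flow.
Augmenting path A1→B2 (+1); matched 1.
Augmenting path A2→B1 (+1); matched 2.
Augmenting path A3→B5 (+1); matched 3.
Augmenting path A4→B3 (+1); matched 4.
Augmenting path A5→B2→A1→B4 (+1); matched 5.
No augmenting path remains; maximum matching = 5.
König certificate: {A1, A2, A3, A4, A5} is a vertex cover of size 5 (every listed pair touches it), so no matching can be larger.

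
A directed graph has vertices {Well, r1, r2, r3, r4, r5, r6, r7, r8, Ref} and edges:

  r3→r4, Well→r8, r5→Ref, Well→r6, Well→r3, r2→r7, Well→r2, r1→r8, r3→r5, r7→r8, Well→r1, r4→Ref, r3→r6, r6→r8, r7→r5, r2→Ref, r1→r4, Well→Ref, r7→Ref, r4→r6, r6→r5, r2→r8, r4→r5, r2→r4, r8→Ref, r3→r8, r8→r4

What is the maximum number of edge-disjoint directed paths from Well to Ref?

Assign every edge capacity 1; by Menger, the answer equals the max flow.
Path Well→Ref (+1); total 1.
Path Well→r2→Ref (+1); total 2.
Path Well→r8→Ref (+1); total 3.
Path Well→r1→r4→Ref (+1); total 4.
Path Well→r3→r5→Ref (+1); total 5.
No residual Well→Ref path; max flow = 5.
Certifying cut of size 5: {Well→Ref, Well→r2, r4→Ref, r5→Ref, r8→Ref}.

5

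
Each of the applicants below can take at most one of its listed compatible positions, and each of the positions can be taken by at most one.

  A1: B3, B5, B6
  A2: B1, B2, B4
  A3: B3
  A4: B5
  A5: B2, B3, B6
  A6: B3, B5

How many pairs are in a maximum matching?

5

Unit-capacity flow: source→left, listed edges, right→sink; max matching = max flow.
Augmenting path A1→B3 (+1); matched 1.
Augmenting path A2→B1 (+1); matched 2.
Augmenting path A4→B5 (+1); matched 3.
Augmenting path A5→B2 (+1); matched 4.
Augmenting path A3→B3→A1→B6 (+1); matched 5.
No augmenting path remains; maximum matching = 5.
König certificate: {A1, A2, A5, B3, B5} is a vertex cover of size 5 (every listed pair touches it), so no matching can be larger.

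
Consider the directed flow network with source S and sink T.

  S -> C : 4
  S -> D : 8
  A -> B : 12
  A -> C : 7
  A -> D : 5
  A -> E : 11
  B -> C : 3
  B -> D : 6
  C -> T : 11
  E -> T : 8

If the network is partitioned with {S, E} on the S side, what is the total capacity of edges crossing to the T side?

20

Edges leaving {S, E}: S→C (4), S→D (8), E→T (8).
Cut capacity = 4 + 8 + 8 = 20.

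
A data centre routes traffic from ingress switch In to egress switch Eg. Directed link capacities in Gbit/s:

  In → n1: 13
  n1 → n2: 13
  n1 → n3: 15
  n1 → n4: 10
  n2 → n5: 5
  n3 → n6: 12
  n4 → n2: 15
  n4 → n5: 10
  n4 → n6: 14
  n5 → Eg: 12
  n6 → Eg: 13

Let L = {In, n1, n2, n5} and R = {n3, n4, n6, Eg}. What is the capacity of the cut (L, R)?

Edges leaving {In, n1, n2, n5}: n1→n3 (15), n1→n4 (10), n5→Eg (12).
Cut capacity = 15 + 10 + 12 = 37.

37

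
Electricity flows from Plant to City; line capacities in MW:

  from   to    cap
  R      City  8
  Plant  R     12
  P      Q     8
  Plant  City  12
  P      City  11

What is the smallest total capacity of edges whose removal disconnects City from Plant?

20

Augment Plant→City: bottleneck 12, flow now 12.
Augment Plant→R→City: bottleneck 8, flow now 20.
No augmenting path remains; maximum flow = 20.
By max-flow min-cut, the minimum cut capacity equals the max flow.
In the residual graph, reachable from Plant: {Plant, R}.
Min-cut edges: Plant→City (12), R→City (8); capacity 12 + 8 = 20.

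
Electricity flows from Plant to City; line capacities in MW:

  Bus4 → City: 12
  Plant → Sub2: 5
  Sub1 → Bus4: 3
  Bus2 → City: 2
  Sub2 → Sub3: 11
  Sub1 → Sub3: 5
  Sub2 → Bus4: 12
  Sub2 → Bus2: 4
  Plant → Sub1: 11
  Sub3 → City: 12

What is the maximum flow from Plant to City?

Augment Plant→Sub2→Sub3→City: bottleneck 5, flow now 5.
Augment Plant→Sub1→Sub3→City: bottleneck 5, flow now 10.
Augment Plant→Sub1→Bus4→City: bottleneck 3, flow now 13.
No augmenting path remains; maximum flow = 13.
In the residual graph, reachable from Plant: {Plant, Sub1}.
Min-cut edges: Plant→Sub2 (5), Sub1→Sub3 (5), Sub1→Bus4 (3); capacity 5 + 5 + 3 = 13.
This cut is saturated, so no flow can exceed 13.

13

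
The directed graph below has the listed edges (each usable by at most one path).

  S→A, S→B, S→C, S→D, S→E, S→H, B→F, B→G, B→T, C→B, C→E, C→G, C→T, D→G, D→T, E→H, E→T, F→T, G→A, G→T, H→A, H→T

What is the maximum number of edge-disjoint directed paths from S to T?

5

Assign every edge capacity 1; by Menger, the answer equals the max flow.
Path S→B→T (+1); total 1.
Path S→C→T (+1); total 2.
Path S→D→T (+1); total 3.
Path S→E→T (+1); total 4.
Path S→H→T (+1); total 5.
No residual S→T path; max flow = 5.
Certifying cut of size 5: {S→B, S→C, S→D, S→E, S→H}.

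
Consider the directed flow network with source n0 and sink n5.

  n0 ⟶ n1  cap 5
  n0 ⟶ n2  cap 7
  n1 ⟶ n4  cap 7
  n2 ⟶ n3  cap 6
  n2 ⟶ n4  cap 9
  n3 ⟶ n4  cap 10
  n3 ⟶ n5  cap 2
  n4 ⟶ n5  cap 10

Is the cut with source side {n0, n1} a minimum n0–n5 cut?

No — its capacity is 14, but the minimum cut has capacity 12.

Given cut capacity: 7 + 7 = 14.
Augment n0→n1→n4→n5: bottleneck 5, flow now 5.
Augment n0→n2→n3→n5: bottleneck 2, flow now 7.
Augment n0→n2→n4→n5: bottleneck 5, flow now 12.
No augmenting path remains; maximum flow = 12.
In the residual graph, reachable from n0: {n0}.
Min-cut edges: n0→n1 (5), n0→n2 (7); capacity 5 + 7 = 12.
Cut capacity 14 exceeds the max flow 12, so it is not minimum.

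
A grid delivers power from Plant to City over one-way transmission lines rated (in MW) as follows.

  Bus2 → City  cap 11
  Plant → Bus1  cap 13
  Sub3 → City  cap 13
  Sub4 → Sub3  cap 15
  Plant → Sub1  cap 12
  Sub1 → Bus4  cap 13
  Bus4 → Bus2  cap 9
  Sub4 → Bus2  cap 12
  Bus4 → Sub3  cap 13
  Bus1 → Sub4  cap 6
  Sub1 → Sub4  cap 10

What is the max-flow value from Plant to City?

Augment Plant→Sub1→Sub4→Sub3→City: bottleneck 10, flow now 10.
Augment Plant→Sub1→Bus4→Sub3→City: bottleneck 2, flow now 12.
Augment Plant→Bus1→Sub4→Sub3→City: bottleneck 1, flow now 13.
Augment Plant→Bus1→Sub4→Bus2→City: bottleneck 5, flow now 18.
No augmenting path remains; maximum flow = 18.
In the residual graph, reachable from Plant: {Plant, Bus1}.
Min-cut edges: Plant→Sub1 (12), Bus1→Sub4 (6); capacity 12 + 6 = 18.
This cut is saturated, so no flow can exceed 18.

18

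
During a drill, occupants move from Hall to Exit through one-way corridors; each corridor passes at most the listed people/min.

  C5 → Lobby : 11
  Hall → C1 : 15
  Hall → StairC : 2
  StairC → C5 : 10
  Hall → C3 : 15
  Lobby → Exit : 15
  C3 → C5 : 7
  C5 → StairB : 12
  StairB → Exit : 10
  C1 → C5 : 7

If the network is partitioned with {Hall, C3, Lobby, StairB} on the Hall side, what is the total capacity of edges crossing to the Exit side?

Edges leaving {Hall, C3, Lobby, StairB}: Hall→StairC (2), Hall→C1 (15), C3→C5 (7), Lobby→Exit (15), StairB→Exit (10).
Cut capacity = 2 + 15 + 7 + 15 + 10 = 49.

49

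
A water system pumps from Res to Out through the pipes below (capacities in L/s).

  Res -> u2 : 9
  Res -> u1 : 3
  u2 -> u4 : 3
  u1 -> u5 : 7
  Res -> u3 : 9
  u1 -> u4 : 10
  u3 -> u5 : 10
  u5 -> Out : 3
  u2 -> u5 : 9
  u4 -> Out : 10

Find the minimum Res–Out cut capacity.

9

Augment Res→u1→u4→Out: bottleneck 3, flow now 3.
Augment Res→u2→u4→Out: bottleneck 3, flow now 6.
Augment Res→u2→u5→Out: bottleneck 3, flow now 9.
No augmenting path remains; maximum flow = 9.
By max-flow min-cut, the minimum cut capacity equals the max flow.
In the residual graph, reachable from Res: {Res, u2, u3, u5}.
Min-cut edges: Res→u1 (3), u2→u4 (3), u5→Out (3); capacity 3 + 3 + 3 = 9.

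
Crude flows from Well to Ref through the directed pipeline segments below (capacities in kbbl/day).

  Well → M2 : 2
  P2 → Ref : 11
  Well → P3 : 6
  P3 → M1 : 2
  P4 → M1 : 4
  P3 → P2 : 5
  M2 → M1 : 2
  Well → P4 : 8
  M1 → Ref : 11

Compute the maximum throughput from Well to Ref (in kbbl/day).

12

Augment Well→P3→M1→Ref: bottleneck 2, flow now 2.
Augment Well→P3→P2→Ref: bottleneck 4, flow now 6.
Augment Well→M2→M1→Ref: bottleneck 2, flow now 8.
Augment Well→P4→M1→Ref: bottleneck 4, flow now 12.
No augmenting path remains; maximum flow = 12.
In the residual graph, reachable from Well: {Well, P4}.
Min-cut edges: Well→P3 (6), Well→M2 (2), P4→M1 (4); capacity 6 + 2 + 4 = 12.
This cut is saturated, so no flow can exceed 12.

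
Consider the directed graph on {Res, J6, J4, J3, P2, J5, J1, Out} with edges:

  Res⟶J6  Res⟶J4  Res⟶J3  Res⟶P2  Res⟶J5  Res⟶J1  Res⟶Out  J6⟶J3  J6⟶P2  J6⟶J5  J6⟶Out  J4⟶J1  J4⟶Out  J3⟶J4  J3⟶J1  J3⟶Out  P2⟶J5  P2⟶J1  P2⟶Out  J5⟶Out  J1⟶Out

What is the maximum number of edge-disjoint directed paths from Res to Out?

7

Assign every edge capacity 1; by Menger, the answer equals the max flow.
Path Res→Out (+1); total 1.
Path Res→J6→Out (+1); total 2.
Path Res→J4→Out (+1); total 3.
Path Res→J3→Out (+1); total 4.
Path Res→P2→Out (+1); total 5.
Path Res→J5→Out (+1); total 6.
Path Res→J1→Out (+1); total 7.
No residual Res→Out path; max flow = 7.
Certifying cut of size 7: {Res→J1, Res→J3, Res→J4, Res→J5, Res→J6, Res→Out, Res→P2}.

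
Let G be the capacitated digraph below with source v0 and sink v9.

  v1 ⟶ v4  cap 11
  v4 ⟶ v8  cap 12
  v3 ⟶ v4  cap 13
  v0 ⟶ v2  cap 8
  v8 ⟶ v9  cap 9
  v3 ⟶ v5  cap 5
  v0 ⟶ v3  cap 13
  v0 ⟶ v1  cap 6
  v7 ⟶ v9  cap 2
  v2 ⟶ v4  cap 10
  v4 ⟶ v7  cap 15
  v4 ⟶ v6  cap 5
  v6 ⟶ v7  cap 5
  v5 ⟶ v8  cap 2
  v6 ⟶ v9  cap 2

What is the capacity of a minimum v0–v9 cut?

Augment v0→v1→v4→v6→v9: bottleneck 2, flow now 2.
Augment v0→v1→v4→v7→v9: bottleneck 2, flow now 4.
Augment v0→v1→v4→v8→v9: bottleneck 2, flow now 6.
Augment v0→v2→v4→v8→v9: bottleneck 7, flow now 13.
No augmenting path remains; maximum flow = 13.
By max-flow min-cut, the minimum cut capacity equals the max flow.
In the residual graph, reachable from v0: {v0, v1, v2, v3, v4, v5, v6, v7, v8}.
Min-cut edges: v6→v9 (2), v7→v9 (2), v8→v9 (9); capacity 2 + 2 + 9 = 13.

13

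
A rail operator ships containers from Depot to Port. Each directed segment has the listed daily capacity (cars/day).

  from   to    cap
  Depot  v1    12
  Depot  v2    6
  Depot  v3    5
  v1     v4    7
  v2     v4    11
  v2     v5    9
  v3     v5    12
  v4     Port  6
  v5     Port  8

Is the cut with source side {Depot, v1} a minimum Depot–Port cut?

Given cut capacity: 6 + 5 + 7 = 18.
Augment Depot→v1→v4→Port: bottleneck 6, flow now 6.
Augment Depot→v2→v5→Port: bottleneck 6, flow now 12.
Augment Depot→v3→v5→Port: bottleneck 2, flow now 14.
No augmenting path remains; maximum flow = 14.
In the residual graph, reachable from Depot: {Depot, v1, v2, v3, v4, v5}.
Min-cut edges: v4→Port (6), v5→Port (8); capacity 6 + 8 = 14.
Cut capacity 18 exceeds the max flow 14, so it is not minimum.

No — its capacity is 18, but the minimum cut has capacity 14.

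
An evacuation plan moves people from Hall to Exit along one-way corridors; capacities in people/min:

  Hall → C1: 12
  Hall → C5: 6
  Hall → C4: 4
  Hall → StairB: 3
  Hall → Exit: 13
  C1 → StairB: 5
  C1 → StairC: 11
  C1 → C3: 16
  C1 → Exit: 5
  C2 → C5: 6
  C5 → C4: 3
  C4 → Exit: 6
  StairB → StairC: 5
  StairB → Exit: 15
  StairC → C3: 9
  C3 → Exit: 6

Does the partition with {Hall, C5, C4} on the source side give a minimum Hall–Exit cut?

Yes — it is a minimum cut (capacity 34).

Given cut capacity: 12 + 3 + 13 + 6 = 34.
Augment Hall→Exit: bottleneck 13, flow now 13.
Augment Hall→C1→Exit: bottleneck 5, flow now 18.
Augment Hall→C4→Exit: bottleneck 4, flow now 22.
Augment Hall→StairB→Exit: bottleneck 3, flow now 25.
Augment Hall→C1→StairB→Exit: bottleneck 5, flow now 30.
Augment Hall→C1→C3→Exit: bottleneck 2, flow now 32.
Augment Hall→C5→C4→Exit: bottleneck 2, flow now 34.
No augmenting path remains; maximum flow = 34.
Cut capacity 34 equals the max flow, so it is a minimum cut.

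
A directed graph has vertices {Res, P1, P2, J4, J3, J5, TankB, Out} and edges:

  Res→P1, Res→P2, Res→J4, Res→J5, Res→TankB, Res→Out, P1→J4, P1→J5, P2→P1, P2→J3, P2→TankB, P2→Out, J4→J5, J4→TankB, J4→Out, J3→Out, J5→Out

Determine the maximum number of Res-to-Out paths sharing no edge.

4

Assign every edge capacity 1; by Menger, the answer equals the max flow.
Path Res→Out (+1); total 1.
Path Res→P2→Out (+1); total 2.
Path Res→J4→Out (+1); total 3.
Path Res→J5→Out (+1); total 4.
No residual Res→Out path; max flow = 4.
Certifying cut of size 4: {J4→Out, J5→Out, Res→Out, Res→P2}.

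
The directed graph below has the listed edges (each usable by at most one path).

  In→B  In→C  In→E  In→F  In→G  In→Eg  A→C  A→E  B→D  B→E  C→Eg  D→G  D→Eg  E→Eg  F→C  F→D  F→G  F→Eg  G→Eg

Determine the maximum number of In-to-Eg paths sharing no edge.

Assign every edge capacity 1; by Menger, the answer equals the max flow.
Path In→Eg (+1); total 1.
Path In→C→Eg (+1); total 2.
Path In→E→Eg (+1); total 3.
Path In→F→Eg (+1); total 4.
Path In→G→Eg (+1); total 5.
Path In→B→D→Eg (+1); total 6.
No residual In→Eg path; max flow = 6.
Certifying cut of size 6: {In→B, In→C, In→E, In→Eg, In→F, In→G}.

6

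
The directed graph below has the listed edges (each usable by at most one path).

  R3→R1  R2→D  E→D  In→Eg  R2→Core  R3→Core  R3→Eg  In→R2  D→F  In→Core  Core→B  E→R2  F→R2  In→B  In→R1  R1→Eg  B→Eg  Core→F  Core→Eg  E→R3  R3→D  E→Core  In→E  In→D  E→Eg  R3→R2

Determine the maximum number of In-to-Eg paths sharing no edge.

5

Assign every edge capacity 1; by Menger, the answer equals the max flow.
Path In→Eg (+1); total 1.
Path In→E→Eg (+1); total 2.
Path In→Core→Eg (+1); total 3.
Path In→B→Eg (+1); total 4.
Path In→R1→Eg (+1); total 5.
No residual In→Eg path; max flow = 5.
Certifying cut of size 5: {B→Eg, Core→Eg, In→E, In→Eg, In→R1}.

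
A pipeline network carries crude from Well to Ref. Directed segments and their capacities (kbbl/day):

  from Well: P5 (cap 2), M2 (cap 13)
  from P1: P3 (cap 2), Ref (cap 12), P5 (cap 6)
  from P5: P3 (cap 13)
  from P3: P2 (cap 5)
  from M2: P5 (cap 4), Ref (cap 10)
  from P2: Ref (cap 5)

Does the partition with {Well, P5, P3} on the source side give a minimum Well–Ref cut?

No — its capacity is 18, but the minimum cut has capacity 15.

Given cut capacity: 13 + 5 = 18.
Augment Well→M2→Ref: bottleneck 10, flow now 10.
Augment Well→P5→P3→P2→Ref: bottleneck 2, flow now 12.
Augment Well→M2→P5→P3→P2→Ref: bottleneck 3, flow now 15.
No augmenting path remains; maximum flow = 15.
In the residual graph, reachable from Well: {Well}.
Min-cut edges: Well→P5 (2), Well→M2 (13); capacity 2 + 13 = 15.
Cut capacity 18 exceeds the max flow 15, so it is not minimum.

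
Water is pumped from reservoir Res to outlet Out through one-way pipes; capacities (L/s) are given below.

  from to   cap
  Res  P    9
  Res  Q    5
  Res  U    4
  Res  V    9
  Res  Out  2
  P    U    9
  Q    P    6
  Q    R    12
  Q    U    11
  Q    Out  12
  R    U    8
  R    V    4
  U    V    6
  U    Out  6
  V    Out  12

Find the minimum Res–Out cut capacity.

Augment Res→Out: bottleneck 2, flow now 2.
Augment Res→Q→Out: bottleneck 5, flow now 7.
Augment Res→U→Out: bottleneck 4, flow now 11.
Augment Res→V→Out: bottleneck 9, flow now 20.
Augment Res→P→U→Out: bottleneck 2, flow now 22.
Augment Res→P→U→V→Out: bottleneck 3, flow now 25.
No augmenting path remains; maximum flow = 25.
By max-flow min-cut, the minimum cut capacity equals the max flow.
In the residual graph, reachable from Res: {Res, P, U, V}.
Min-cut edges: Res→Q (5), Res→Out (2), U→Out (6), V→Out (12); capacity 5 + 2 + 6 + 12 = 25.

25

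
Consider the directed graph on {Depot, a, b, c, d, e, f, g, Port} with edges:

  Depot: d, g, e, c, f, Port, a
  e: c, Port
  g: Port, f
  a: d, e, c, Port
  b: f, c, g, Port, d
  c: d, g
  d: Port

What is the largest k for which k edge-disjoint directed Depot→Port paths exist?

5

Assign every edge capacity 1; by Menger, the answer equals the max flow.
Path Depot→Port (+1); total 1.
Path Depot→a→Port (+1); total 2.
Path Depot→d→Port (+1); total 3.
Path Depot→e→Port (+1); total 4.
Path Depot→g→Port (+1); total 5.
No residual Depot→Port path; max flow = 5.
Certifying cut of size 5: {Depot→Port, Depot→a, Depot→e, d→Port, g→Port}.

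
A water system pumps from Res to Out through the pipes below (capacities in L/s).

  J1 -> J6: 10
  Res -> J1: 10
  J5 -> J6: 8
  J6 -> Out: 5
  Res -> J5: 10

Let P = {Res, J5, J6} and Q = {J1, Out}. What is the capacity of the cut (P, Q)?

15

Edges leaving {Res, J5, J6}: Res→J1 (10), J6→Out (5).
Cut capacity = 10 + 5 = 15.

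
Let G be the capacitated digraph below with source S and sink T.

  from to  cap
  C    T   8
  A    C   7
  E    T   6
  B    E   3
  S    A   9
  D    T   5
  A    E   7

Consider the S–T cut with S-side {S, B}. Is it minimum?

No — its capacity is 12, but the minimum cut has capacity 9.

Given cut capacity: 9 + 3 = 12.
Augment S→A→C→T: bottleneck 7, flow now 7.
Augment S→A→E→T: bottleneck 2, flow now 9.
No augmenting path remains; maximum flow = 9.
In the residual graph, reachable from S: {S}.
Min-cut edges: S→A (9); capacity 9 = 9.
Cut capacity 12 exceeds the max flow 9, so it is not minimum.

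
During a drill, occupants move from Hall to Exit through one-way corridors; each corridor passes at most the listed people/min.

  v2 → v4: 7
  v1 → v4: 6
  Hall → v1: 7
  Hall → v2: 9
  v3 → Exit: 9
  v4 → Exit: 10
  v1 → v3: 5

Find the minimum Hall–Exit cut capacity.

Augment Hall→v1→v3→Exit: bottleneck 5, flow now 5.
Augment Hall→v1→v4→Exit: bottleneck 2, flow now 7.
Augment Hall→v2→v4→Exit: bottleneck 7, flow now 14.
No augmenting path remains; maximum flow = 14.
By max-flow min-cut, the minimum cut capacity equals the max flow.
In the residual graph, reachable from Hall: {Hall, v2}.
Min-cut edges: Hall→v1 (7), v2→v4 (7); capacity 7 + 7 = 14.

14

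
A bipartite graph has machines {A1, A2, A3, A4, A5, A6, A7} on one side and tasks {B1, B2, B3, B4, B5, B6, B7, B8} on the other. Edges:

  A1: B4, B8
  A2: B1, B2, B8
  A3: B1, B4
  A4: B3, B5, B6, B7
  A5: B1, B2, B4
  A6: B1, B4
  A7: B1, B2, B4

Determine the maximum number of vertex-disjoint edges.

Unit-capacity flow: source→left, listed edges, right→sink; max matching = max flow.
Augmenting path A1→B4 (+1); matched 1.
Augmenting path A2→B1 (+1); matched 2.
Augmenting path A4→B3 (+1); matched 3.
Augmenting path A5→B2 (+1); matched 4.
Augmenting path A3→B1→A2→B8 (+1); matched 5.
No augmenting path remains; maximum matching = 5.
König certificate: {A4, B1, B2, B4, B8} is a vertex cover of size 5 (every listed pair touches it), so no matching can be larger.

5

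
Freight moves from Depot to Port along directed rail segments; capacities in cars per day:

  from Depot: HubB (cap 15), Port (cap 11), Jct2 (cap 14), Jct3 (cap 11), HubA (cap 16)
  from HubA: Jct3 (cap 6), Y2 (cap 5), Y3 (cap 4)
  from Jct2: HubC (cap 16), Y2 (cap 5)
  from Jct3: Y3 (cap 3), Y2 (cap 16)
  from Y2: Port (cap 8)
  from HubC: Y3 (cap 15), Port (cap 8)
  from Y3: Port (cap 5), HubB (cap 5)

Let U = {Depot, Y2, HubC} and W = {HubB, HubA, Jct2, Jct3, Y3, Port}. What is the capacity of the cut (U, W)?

Edges leaving {Depot, Y2, HubC}: Depot→HubB (15), Depot→HubA (16), Depot→Jct2 (14), Depot→Jct3 (11), Depot→Port (11), Y2→Port (8), HubC→Y3 (15), HubC→Port (8).
Cut capacity = 15 + 16 + 14 + 11 + 11 + 8 + 15 + 8 = 98.

98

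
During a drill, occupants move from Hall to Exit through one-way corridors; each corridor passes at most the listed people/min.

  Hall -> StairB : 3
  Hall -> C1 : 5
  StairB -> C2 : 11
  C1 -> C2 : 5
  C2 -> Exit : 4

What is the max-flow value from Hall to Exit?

Augment Hall→StairB→C2→Exit: bottleneck 3, flow now 3.
Augment Hall→C1→C2→Exit: bottleneck 1, flow now 4.
No augmenting path remains; maximum flow = 4.
In the residual graph, reachable from Hall: {Hall, StairB, C1, C2}.
Min-cut edges: C2→Exit (4); capacity 4 = 4.
This cut is saturated, so no flow can exceed 4.

4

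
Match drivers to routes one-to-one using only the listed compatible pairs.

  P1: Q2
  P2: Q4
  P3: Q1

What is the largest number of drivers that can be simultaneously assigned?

Unit-capacity flow: source→left, listed edges, right→sink; max matching = max flow.
Augmenting path P1→Q2 (+1); matched 1.
Augmenting path P2→Q4 (+1); matched 2.
Augmenting path P3→Q1 (+1); matched 3.
No augmenting path remains; maximum matching = 3.
König certificate: {P1, P2, P3} is a vertex cover of size 3 (every listed pair touches it), so no matching can be larger.

3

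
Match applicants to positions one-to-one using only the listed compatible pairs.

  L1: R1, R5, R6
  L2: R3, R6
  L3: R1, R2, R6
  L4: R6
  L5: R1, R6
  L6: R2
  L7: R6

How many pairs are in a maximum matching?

Unit-capacity flow: source→left, listed edges, right→sink; max matching = max flow.
Augmenting path L1→R1 (+1); matched 1.
Augmenting path L2→R3 (+1); matched 2.
Augmenting path L3→R2 (+1); matched 3.
Augmenting path L4→R6 (+1); matched 4.
Augmenting path L5→R1→L1→R5 (+1); matched 5.
No augmenting path remains; maximum matching = 5.
König certificate: {L1, L2, R1, R2, R6} is a vertex cover of size 5 (every listed pair touches it), so no matching can be larger.

5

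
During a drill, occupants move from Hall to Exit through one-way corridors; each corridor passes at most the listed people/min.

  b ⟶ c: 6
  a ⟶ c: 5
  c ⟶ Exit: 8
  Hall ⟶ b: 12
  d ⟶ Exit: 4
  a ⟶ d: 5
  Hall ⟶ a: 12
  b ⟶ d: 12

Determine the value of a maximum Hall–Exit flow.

12

Augment Hall→a→c→Exit: bottleneck 5, flow now 5.
Augment Hall→a→d→Exit: bottleneck 4, flow now 9.
Augment Hall→b→c→Exit: bottleneck 3, flow now 12.
No augmenting path remains; maximum flow = 12.
In the residual graph, reachable from Hall: {Hall, a, b, c, d}.
Min-cut edges: c→Exit (8), d→Exit (4); capacity 8 + 4 = 12.
This cut is saturated, so no flow can exceed 12.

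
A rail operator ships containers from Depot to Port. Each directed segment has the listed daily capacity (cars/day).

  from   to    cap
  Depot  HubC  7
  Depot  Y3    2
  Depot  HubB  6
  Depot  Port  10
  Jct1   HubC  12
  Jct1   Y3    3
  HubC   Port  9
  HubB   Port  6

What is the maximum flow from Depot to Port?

Augment Depot→Port: bottleneck 10, flow now 10.
Augment Depot→HubC→Port: bottleneck 7, flow now 17.
Augment Depot→HubB→Port: bottleneck 6, flow now 23.
No augmenting path remains; maximum flow = 23.
In the residual graph, reachable from Depot: {Depot, Y3}.
Min-cut edges: Depot→HubC (7), Depot→HubB (6), Depot→Port (10); capacity 7 + 6 + 10 = 23.
This cut is saturated, so no flow can exceed 23.

23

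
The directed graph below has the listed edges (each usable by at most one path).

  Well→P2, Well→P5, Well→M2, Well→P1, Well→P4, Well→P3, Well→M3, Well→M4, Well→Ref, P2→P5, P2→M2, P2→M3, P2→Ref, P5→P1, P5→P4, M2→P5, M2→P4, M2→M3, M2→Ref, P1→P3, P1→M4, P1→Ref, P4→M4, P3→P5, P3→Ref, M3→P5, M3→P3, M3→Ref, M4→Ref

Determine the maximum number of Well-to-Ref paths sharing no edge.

Assign every edge capacity 1; by Menger, the answer equals the max flow.
Path Well→Ref (+1); total 1.
Path Well→P2→Ref (+1); total 2.
Path Well→M2→Ref (+1); total 3.
Path Well→P1→Ref (+1); total 4.
Path Well→P3→Ref (+1); total 5.
Path Well→M3→Ref (+1); total 6.
Path Well→M4→Ref (+1); total 7.
No residual Well→Ref path; max flow = 7.
Certifying cut of size 7: {M4→Ref, P1→Ref, P3→Ref, Well→M2, Well→M3, Well→P2, Well→Ref}.

7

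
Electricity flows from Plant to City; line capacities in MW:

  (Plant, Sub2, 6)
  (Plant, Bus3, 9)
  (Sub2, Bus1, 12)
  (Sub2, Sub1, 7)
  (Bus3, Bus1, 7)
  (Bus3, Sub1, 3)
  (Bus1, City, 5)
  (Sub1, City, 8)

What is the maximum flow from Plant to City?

13

Augment Plant→Sub2→Bus1→City: bottleneck 5, flow now 5.
Augment Plant→Sub2→Sub1→City: bottleneck 1, flow now 6.
Augment Plant→Bus3→Sub1→City: bottleneck 3, flow now 9.
Augment Plant→Bus3→Bus1→Sub2→Sub1→City: bottleneck 4, flow now 13. (uses reverse residual edge)
No augmenting path remains; maximum flow = 13.
In the residual graph, reachable from Plant: {Plant, Sub2, Bus3, Bus1, Sub1}.
Min-cut edges: Bus1→City (5), Sub1→City (8); capacity 5 + 8 = 13.
This cut is saturated, so no flow can exceed 13.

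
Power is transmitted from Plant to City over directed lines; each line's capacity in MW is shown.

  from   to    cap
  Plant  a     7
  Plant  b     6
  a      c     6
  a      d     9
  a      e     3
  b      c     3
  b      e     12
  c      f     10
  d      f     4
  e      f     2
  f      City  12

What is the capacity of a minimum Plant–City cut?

Augment Plant→a→c→f→City: bottleneck 6, flow now 6.
Augment Plant→a→d→f→City: bottleneck 1, flow now 7.
Augment Plant→b→c→f→City: bottleneck 3, flow now 10.
Augment Plant→b→e→f→City: bottleneck 2, flow now 12.
No augmenting path remains; maximum flow = 12.
By max-flow min-cut, the minimum cut capacity equals the max flow.
In the residual graph, reachable from Plant: {Plant, b, e}.
Min-cut edges: Plant→a (7), b→c (3), e→f (2); capacity 7 + 3 + 2 = 12.

12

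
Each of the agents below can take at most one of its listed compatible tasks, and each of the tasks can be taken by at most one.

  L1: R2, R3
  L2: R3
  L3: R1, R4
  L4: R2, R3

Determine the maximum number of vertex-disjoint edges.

3

Unit-capacity flow: source→left, listed edges, right→sink; max matching = max flow.
Augmenting path L1→R2 (+1); matched 1.
Augmenting path L2→R3 (+1); matched 2.
Augmenting path L3→R1 (+1); matched 3.
No augmenting path remains; maximum matching = 3.
König certificate: {L3, R2, R3} is a vertex cover of size 3 (every listed pair touches it), so no matching can be larger.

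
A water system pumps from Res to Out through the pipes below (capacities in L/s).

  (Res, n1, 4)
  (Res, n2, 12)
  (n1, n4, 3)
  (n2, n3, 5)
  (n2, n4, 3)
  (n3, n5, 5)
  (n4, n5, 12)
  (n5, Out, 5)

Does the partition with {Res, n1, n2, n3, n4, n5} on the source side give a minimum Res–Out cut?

Given cut capacity: 5 = 5.
Augment Res→n1→n4→n5→Out: bottleneck 3, flow now 3.
Augment Res→n2→n3→n5→Out: bottleneck 2, flow now 5.
No augmenting path remains; maximum flow = 5.
Cut capacity 5 equals the max flow, so it is a minimum cut.

Yes — it is a minimum cut (capacity 5).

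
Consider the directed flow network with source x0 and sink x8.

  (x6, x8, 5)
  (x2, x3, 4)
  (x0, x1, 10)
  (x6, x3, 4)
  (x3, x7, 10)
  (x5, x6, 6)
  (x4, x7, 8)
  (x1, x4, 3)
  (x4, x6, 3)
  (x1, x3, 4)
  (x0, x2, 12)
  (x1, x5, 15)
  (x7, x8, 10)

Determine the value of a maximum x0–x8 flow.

14

Augment x0→x1→x3→x7→x8: bottleneck 4, flow now 4.
Augment x0→x1→x4→x6→x8: bottleneck 3, flow now 7.
Augment x0→x1→x5→x6→x8: bottleneck 2, flow now 9.
Augment x0→x2→x3→x7→x8: bottleneck 4, flow now 13.
Augment x0→x1→x5→x6→x3→x7→x8: bottleneck 1, flow now 14.
No augmenting path remains; maximum flow = 14.
In the residual graph, reachable from x0: {x0, x2}.
Min-cut edges: x0→x1 (10), x2→x3 (4); capacity 10 + 4 = 14.
This cut is saturated, so no flow can exceed 14.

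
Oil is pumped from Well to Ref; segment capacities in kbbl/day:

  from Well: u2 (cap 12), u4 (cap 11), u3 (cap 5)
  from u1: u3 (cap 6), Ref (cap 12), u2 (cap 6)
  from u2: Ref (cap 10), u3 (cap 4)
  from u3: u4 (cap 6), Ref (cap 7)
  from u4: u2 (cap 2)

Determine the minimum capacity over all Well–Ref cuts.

17

Augment Well→u2→Ref: bottleneck 10, flow now 10.
Augment Well→u3→Ref: bottleneck 5, flow now 15.
Augment Well→u2→u3→Ref: bottleneck 2, flow now 17.
No augmenting path remains; maximum flow = 17.
By max-flow min-cut, the minimum cut capacity equals the max flow.
In the residual graph, reachable from Well: {Well, u2, u3, u4}.
Min-cut edges: u2→Ref (10), u3→Ref (7); capacity 10 + 7 = 17.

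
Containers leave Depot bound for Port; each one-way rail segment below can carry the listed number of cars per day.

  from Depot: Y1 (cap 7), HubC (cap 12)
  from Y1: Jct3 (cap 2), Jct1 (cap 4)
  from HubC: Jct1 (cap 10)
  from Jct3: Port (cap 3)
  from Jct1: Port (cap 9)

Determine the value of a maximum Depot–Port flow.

Augment Depot→Y1→Jct3→Port: bottleneck 2, flow now 2.
Augment Depot→Y1→Jct1→Port: bottleneck 4, flow now 6.
Augment Depot→HubC→Jct1→Port: bottleneck 5, flow now 11.
No augmenting path remains; maximum flow = 11.
In the residual graph, reachable from Depot: {Depot, Y1, HubC, Jct1}.
Min-cut edges: Y1→Jct3 (2), Jct1→Port (9); capacity 2 + 9 = 11.
This cut is saturated, so no flow can exceed 11.

11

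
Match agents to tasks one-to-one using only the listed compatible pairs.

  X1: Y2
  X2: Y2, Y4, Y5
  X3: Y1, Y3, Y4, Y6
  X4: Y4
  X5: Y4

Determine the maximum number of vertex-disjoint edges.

4

Unit-capacity flow: source→left, listed edges, right→sink; max matching = max flow.
Augmenting path X1→Y2 (+1); matched 1.
Augmenting path X2→Y4 (+1); matched 2.
Augmenting path X3→Y1 (+1); matched 3.
Augmenting path X4→Y4→X2→Y5 (+1); matched 4.
No augmenting path remains; maximum matching = 4.
König certificate: {X1, X2, X3, Y4} is a vertex cover of size 4 (every listed pair touches it), so no matching can be larger.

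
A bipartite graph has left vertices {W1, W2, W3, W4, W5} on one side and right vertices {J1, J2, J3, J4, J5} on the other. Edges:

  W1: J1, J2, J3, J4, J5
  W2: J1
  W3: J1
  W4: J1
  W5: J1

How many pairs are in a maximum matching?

Unit-capacity flow: source→left, listed edges, right→sink; max matching = max flow.
Augmenting path W1→J1 (+1); matched 1.
Augmenting path W2→J1→W1→J2 (+1); matched 2.
No augmenting path remains; maximum matching = 2.
König certificate: {W1, J1} is a vertex cover of size 2 (every listed pair touches it), so no matching can be larger.

2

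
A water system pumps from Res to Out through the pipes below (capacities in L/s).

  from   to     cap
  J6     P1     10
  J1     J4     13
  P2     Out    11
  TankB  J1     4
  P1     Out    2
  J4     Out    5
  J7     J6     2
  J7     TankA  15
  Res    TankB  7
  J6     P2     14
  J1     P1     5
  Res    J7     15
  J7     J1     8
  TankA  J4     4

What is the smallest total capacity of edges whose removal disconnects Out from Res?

9

Augment Res→J7→TankA→J4→Out: bottleneck 4, flow now 4.
Augment Res→J7→J1→P1→Out: bottleneck 2, flow now 6.
Augment Res→J7→J1→J4→Out: bottleneck 1, flow now 7.
Augment Res→J7→J6→P2→Out: bottleneck 2, flow now 9.
No augmenting path remains; maximum flow = 9.
By max-flow min-cut, the minimum cut capacity equals the max flow.
In the residual graph, reachable from Res: {Res, J7, TankB, TankA, J1, P1, J4}.
Min-cut edges: J7→J6 (2), P1→Out (2), J4→Out (5); capacity 2 + 2 + 5 = 9.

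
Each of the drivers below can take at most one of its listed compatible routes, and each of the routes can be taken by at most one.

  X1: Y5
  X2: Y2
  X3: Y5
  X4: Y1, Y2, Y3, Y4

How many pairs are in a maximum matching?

Unit-capacity flow: source→left, listed edges, right→sink; max matching = max flow.
Augmenting path X1→Y5 (+1); matched 1.
Augmenting path X2→Y2 (+1); matched 2.
Augmenting path X4→Y1 (+1); matched 3.
No augmenting path remains; maximum matching = 3.
König certificate: {X2, X4, Y5} is a vertex cover of size 3 (every listed pair touches it), so no matching can be larger.

3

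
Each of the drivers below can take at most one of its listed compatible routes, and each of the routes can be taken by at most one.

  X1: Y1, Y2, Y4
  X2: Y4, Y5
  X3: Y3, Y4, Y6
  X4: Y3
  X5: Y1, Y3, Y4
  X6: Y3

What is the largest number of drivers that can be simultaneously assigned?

5

Unit-capacity flow: source→left, listed edges, right→sink; max matching = max flow.
Augmenting path X1→Y1 (+1); matched 1.
Augmenting path X2→Y4 (+1); matched 2.
Augmenting path X3→Y3 (+1); matched 3.
Augmenting path X4→Y3→X3→Y6 (+1); matched 4.
Augmenting path X5→Y1→X1→Y2 (+1); matched 5.
No augmenting path remains; maximum matching = 5.
König certificate: {X1, X2, X3, X5, Y3} is a vertex cover of size 5 (every listed pair touches it), so no matching can be larger.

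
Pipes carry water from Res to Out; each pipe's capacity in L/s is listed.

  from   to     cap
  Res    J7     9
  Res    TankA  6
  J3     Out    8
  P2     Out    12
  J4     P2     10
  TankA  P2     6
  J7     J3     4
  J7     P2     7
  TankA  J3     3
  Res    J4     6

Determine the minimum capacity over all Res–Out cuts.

Augment Res→TankA→P2→Out: bottleneck 6, flow now 6.
Augment Res→J4→P2→Out: bottleneck 6, flow now 12.
Augment Res→J7→J3→Out: bottleneck 4, flow now 16.
Augment Res→J7→P2→TankA→J3→Out: bottleneck 3, flow now 19. (uses reverse residual edge)
No augmenting path remains; maximum flow = 19.
By max-flow min-cut, the minimum cut capacity equals the max flow.
In the residual graph, reachable from Res: {Res, TankA, J4, J7, P2}.
Min-cut edges: TankA→J3 (3), J7→J3 (4), P2→Out (12); capacity 3 + 4 + 12 = 19.

19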